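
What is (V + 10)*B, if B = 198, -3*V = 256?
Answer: -14916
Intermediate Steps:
V = -256/3 (V = -1/3*256 = -256/3 ≈ -85.333)
(V + 10)*B = (-256/3 + 10)*198 = -226/3*198 = -14916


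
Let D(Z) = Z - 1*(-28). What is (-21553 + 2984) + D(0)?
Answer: -18541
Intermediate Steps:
D(Z) = 28 + Z (D(Z) = Z + 28 = 28 + Z)
(-21553 + 2984) + D(0) = (-21553 + 2984) + (28 + 0) = -18569 + 28 = -18541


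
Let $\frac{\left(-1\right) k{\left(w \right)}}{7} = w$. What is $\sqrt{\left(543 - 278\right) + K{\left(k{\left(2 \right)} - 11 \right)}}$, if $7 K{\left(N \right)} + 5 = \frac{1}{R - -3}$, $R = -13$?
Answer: $\frac{\sqrt{1294930}}{70} \approx 16.256$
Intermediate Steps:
$k{\left(w \right)} = - 7 w$
$K{\left(N \right)} = - \frac{51}{70}$ ($K{\left(N \right)} = - \frac{5}{7} + \frac{1}{7 \left(-13 - -3\right)} = - \frac{5}{7} + \frac{1}{7 \left(-13 + \left(-17 + 20\right)\right)} = - \frac{5}{7} + \frac{1}{7 \left(-13 + 3\right)} = - \frac{5}{7} + \frac{1}{7 \left(-10\right)} = - \frac{5}{7} + \frac{1}{7} \left(- \frac{1}{10}\right) = - \frac{5}{7} - \frac{1}{70} = - \frac{51}{70}$)
$\sqrt{\left(543 - 278\right) + K{\left(k{\left(2 \right)} - 11 \right)}} = \sqrt{\left(543 - 278\right) - \frac{51}{70}} = \sqrt{265 - \frac{51}{70}} = \sqrt{\frac{18499}{70}} = \frac{\sqrt{1294930}}{70}$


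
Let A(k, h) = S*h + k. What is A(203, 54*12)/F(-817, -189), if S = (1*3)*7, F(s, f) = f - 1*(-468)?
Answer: 13811/279 ≈ 49.502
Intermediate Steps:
F(s, f) = 468 + f (F(s, f) = f + 468 = 468 + f)
S = 21 (S = 3*7 = 21)
A(k, h) = k + 21*h (A(k, h) = 21*h + k = k + 21*h)
A(203, 54*12)/F(-817, -189) = (203 + 21*(54*12))/(468 - 189) = (203 + 21*648)/279 = (203 + 13608)*(1/279) = 13811*(1/279) = 13811/279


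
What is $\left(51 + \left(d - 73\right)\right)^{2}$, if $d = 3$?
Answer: $361$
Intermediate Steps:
$\left(51 + \left(d - 73\right)\right)^{2} = \left(51 + \left(3 - 73\right)\right)^{2} = \left(51 - 70\right)^{2} = \left(-19\right)^{2} = 361$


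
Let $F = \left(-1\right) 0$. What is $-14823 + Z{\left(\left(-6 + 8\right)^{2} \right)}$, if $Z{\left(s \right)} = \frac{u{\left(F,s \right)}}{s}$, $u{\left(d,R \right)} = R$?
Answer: $-14822$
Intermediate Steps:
$F = 0$
$Z{\left(s \right)} = 1$ ($Z{\left(s \right)} = \frac{s}{s} = 1$)
$-14823 + Z{\left(\left(-6 + 8\right)^{2} \right)} = -14823 + 1 = -14822$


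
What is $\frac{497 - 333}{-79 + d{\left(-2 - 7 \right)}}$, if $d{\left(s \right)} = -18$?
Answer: $- \frac{164}{97} \approx -1.6907$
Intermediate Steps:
$\frac{497 - 333}{-79 + d{\left(-2 - 7 \right)}} = \frac{497 - 333}{-79 - 18} = \frac{164}{-97} = 164 \left(- \frac{1}{97}\right) = - \frac{164}{97}$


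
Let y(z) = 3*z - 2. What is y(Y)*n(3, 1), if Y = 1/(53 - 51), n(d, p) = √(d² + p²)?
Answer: -√10/2 ≈ -1.5811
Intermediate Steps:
Y = ½ (Y = 1/2 = ½ ≈ 0.50000)
y(z) = -2 + 3*z
y(Y)*n(3, 1) = (-2 + 3*(½))*√(3² + 1²) = (-2 + 3/2)*√(9 + 1) = -√10/2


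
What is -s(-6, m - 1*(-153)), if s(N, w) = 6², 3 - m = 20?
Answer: -36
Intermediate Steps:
m = -17 (m = 3 - 1*20 = 3 - 20 = -17)
s(N, w) = 36
-s(-6, m - 1*(-153)) = -1*36 = -36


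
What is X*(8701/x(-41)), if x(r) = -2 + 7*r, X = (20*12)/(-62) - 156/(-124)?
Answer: 704781/8959 ≈ 78.667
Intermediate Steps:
X = -81/31 (X = 240*(-1/62) - 156*(-1/124) = -120/31 + 39/31 = -81/31 ≈ -2.6129)
X*(8701/x(-41)) = -704781/(31*(-2 + 7*(-41))) = -704781/(31*(-2 - 287)) = -704781/(31*(-289)) = -704781*(-1)/(31*289) = -81/31*(-8701/289) = 704781/8959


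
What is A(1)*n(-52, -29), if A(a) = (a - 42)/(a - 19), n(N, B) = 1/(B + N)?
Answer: -41/1458 ≈ -0.028121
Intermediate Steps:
A(a) = (-42 + a)/(-19 + a)
A(1)*n(-52, -29) = ((-42 + 1)/(-19 + 1))/(-29 - 52) = (-41/(-18))/(-81) = -1/18*(-41)*(-1/81) = (41/18)*(-1/81) = -41/1458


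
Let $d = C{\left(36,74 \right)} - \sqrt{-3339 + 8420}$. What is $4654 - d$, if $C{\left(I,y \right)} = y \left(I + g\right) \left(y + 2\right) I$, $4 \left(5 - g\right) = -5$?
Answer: $-8549450 + \sqrt{5081} \approx -8.5494 \cdot 10^{6}$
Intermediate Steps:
$g = \frac{25}{4}$ ($g = 5 - - \frac{5}{4} = 5 + \frac{5}{4} = \frac{25}{4} \approx 6.25$)
$C{\left(I,y \right)} = I y \left(2 + y\right) \left(\frac{25}{4} + I\right)$ ($C{\left(I,y \right)} = y \left(I + \frac{25}{4}\right) \left(y + 2\right) I = y \left(\frac{25}{4} + I\right) \left(2 + y\right) I = y \left(2 + y\right) \left(\frac{25}{4} + I\right) I = I y \left(2 + y\right) \left(\frac{25}{4} + I\right)$)
$d = 8554104 - \sqrt{5081}$ ($d = \frac{1}{4} \cdot 36 \cdot 74 \left(50 + 8 \cdot 36 + 25 \cdot 74 + 4 \cdot 36 \cdot 74\right) - \sqrt{-3339 + 8420} = \frac{1}{4} \cdot 36 \cdot 74 \left(50 + 288 + 1850 + 10656\right) - \sqrt{5081} = \frac{1}{4} \cdot 36 \cdot 74 \cdot 12844 - \sqrt{5081} = 8554104 - \sqrt{5081} \approx 8.554 \cdot 10^{6}$)
$4654 - d = 4654 - \left(8554104 - \sqrt{5081}\right) = -8549450 + \sqrt{5081}$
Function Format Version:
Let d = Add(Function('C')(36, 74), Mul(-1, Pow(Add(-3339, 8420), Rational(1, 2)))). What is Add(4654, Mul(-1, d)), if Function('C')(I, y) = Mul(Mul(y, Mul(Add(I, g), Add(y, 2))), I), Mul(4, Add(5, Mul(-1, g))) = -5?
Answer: Add(-8549450, Pow(5081, Rational(1, 2))) ≈ -8.5494e+6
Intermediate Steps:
g = Rational(25, 4) (g = Add(5, Mul(Rational(-1, 4), -5)) = Add(5, Rational(5, 4)) = Rational(25, 4) ≈ 6.2500)
Function('C')(I, y) = Mul(I, y, Add(2, y), Add(Rational(25, 4), I)) (Function('C')(I, y) = Mul(Mul(y, Mul(Add(I, Rational(25, 4)), Add(y, 2))), I) = Mul(Mul(y, Mul(Add(Rational(25, 4), I), Add(2, y))), I) = Mul(Mul(y, Mul(Add(2, y), Add(Rational(25, 4), I))), I) = Mul(Mul(y, Add(2, y), Add(Rational(25, 4), I)), I) = Mul(I, y, Add(2, y), Add(Rational(25, 4), I)))
d = Add(8554104, Mul(-1, Pow(5081, Rational(1, 2)))) (d = Add(Mul(Rational(1, 4), 36, 74, Add(50, Mul(8, 36), Mul(25, 74), Mul(4, 36, 74))), Mul(-1, Pow(Add(-3339, 8420), Rational(1, 2)))) = Add(Mul(Rational(1, 4), 36, 74, Add(50, 288, 1850, 10656)), Mul(-1, Pow(5081, Rational(1, 2)))) = Add(Mul(Rational(1, 4), 36, 74, 12844), Mul(-1, Pow(5081, Rational(1, 2)))) = Add(8554104, Mul(-1, Pow(5081, Rational(1, 2)))) ≈ 8.5540e+6)
Add(4654, Mul(-1, d)) = Add(4654, Mul(-1, Add(8554104, Mul(-1, Pow(5081, Rational(1, 2)))))) = Add(4654, Add(-8554104, Pow(5081, Rational(1, 2)))) = Add(-8549450, Pow(5081, Rational(1, 2)))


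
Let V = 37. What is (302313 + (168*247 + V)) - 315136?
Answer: 28710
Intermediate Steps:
(302313 + (168*247 + V)) - 315136 = (302313 + (168*247 + 37)) - 315136 = (302313 + (41496 + 37)) - 315136 = (302313 + 41533) - 315136 = 343846 - 315136 = 28710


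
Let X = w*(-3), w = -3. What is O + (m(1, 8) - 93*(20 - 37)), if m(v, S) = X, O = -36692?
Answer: -35102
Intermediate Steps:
X = 9 (X = -3*(-3) = 9)
m(v, S) = 9
O + (m(1, 8) - 93*(20 - 37)) = -36692 + (9 - 93*(20 - 37)) = -36692 + (9 - 93*(-17)) = -36692 + (9 + 1581) = -36692 + 1590 = -35102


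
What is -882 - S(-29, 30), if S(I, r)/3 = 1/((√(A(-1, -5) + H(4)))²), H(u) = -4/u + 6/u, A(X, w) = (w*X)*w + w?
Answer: -52032/59 ≈ -881.90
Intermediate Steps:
A(X, w) = w + X*w² (A(X, w) = (X*w)*w + w = X*w² + w = w + X*w²)
H(u) = 2/u
S(I, r) = -6/59 (S(I, r) = 3/((√(-5*(1 - 1*(-5)) + 2/4))²) = 3/((√(-5*(1 + 5) + 2*(¼)))²) = 3/((√(-5*6 + ½))²) = 3/((√(-30 + ½))²) = 3/((√(-59/2))²) = 3/((I*√118/2)²) = 3/(-59/2) = 3*(-2/59) = -6/59)
-882 - S(-29, 30) = -882 - 1*(-6/59) = -882 + 6/59 = -52032/59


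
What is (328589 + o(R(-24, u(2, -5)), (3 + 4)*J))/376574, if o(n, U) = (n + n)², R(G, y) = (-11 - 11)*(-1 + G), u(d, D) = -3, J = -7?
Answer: 1538589/376574 ≈ 4.0858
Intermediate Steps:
R(G, y) = 22 - 22*G (R(G, y) = -22*(-1 + G) = 22 - 22*G)
o(n, U) = 4*n² (o(n, U) = (2*n)² = 4*n²)
(328589 + o(R(-24, u(2, -5)), (3 + 4)*J))/376574 = (328589 + 4*(22 - 22*(-24))²)/376574 = (328589 + 4*(22 + 528)²)*(1/376574) = (328589 + 4*550²)*(1/376574) = (328589 + 4*302500)*(1/376574) = (328589 + 1210000)*(1/376574) = 1538589*(1/376574) = 1538589/376574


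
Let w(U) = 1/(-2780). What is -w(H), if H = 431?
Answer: 1/2780 ≈ 0.00035971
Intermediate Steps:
w(U) = -1/2780
-w(H) = -1*(-1/2780) = 1/2780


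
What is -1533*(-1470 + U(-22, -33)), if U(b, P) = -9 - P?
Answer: 2216718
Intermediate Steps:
-1533*(-1470 + U(-22, -33)) = -1533*(-1470 + (-9 - 1*(-33))) = -1533*(-1470 + (-9 + 33)) = -1533*(-1470 + 24) = -1533*(-1446) = 2216718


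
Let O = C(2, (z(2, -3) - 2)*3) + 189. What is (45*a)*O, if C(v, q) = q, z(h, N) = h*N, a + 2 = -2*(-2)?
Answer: 14850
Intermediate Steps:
a = 2 (a = -2 - 2*(-2) = -2 + 4 = 2)
z(h, N) = N*h
O = 165 (O = (-3*2 - 2)*3 + 189 = (-6 - 2)*3 + 189 = -8*3 + 189 = -24 + 189 = 165)
(45*a)*O = (45*2)*165 = 90*165 = 14850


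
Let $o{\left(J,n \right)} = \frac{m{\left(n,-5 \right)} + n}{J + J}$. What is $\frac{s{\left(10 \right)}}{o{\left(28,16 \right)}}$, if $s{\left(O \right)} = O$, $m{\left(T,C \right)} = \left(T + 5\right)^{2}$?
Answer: $\frac{560}{457} \approx 1.2254$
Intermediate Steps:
$m{\left(T,C \right)} = \left(5 + T\right)^{2}$
$o{\left(J,n \right)} = \frac{n + \left(5 + n\right)^{2}}{2 J}$ ($o{\left(J,n \right)} = \frac{\left(5 + n\right)^{2} + n}{J + J} = \frac{n + \left(5 + n\right)^{2}}{2 J}$)
$\frac{s{\left(10 \right)}}{o{\left(28,16 \right)}} = \frac{10}{\frac{1}{2} \cdot \frac{1}{28} \left(16 + \left(5 + 16\right)^{2}\right)} = \frac{10}{\frac{1}{2} \cdot \frac{1}{28} \left(16 + 21^{2}\right)} = \frac{10}{\frac{1}{2} \cdot \frac{1}{28} \left(16 + 441\right)} = \frac{10}{\frac{1}{2} \cdot \frac{1}{28} \cdot 457} = \frac{10}{\frac{457}{56}} = 10 \cdot \frac{56}{457} = \frac{560}{457}$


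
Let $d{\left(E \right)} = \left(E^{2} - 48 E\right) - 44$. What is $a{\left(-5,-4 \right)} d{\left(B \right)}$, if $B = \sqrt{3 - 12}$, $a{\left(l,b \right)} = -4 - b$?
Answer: $0$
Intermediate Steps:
$B = 3 i$ ($B = \sqrt{-9} = 3 i \approx 3.0 i$)
$d{\left(E \right)} = -44 + E^{2} - 48 E$
$a{\left(-5,-4 \right)} d{\left(B \right)} = \left(-4 - -4\right) \left(-44 + \left(3 i\right)^{2} - 48 \cdot 3 i\right) = \left(-4 + 4\right) \left(-44 - 9 - 144 i\right) = 0 \left(-53 - 144 i\right) = 0$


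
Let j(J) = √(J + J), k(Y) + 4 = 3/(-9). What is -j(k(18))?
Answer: -I*√78/3 ≈ -2.9439*I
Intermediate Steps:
k(Y) = -13/3 (k(Y) = -4 + 3/(-9) = -4 + 3*(-⅑) = -4 - ⅓ = -13/3)
j(J) = √2*√J (j(J) = √(2*J) = √2*√J)
-j(k(18)) = -√2*√(-13/3) = -√2*I*√39/3 = -I*√78/3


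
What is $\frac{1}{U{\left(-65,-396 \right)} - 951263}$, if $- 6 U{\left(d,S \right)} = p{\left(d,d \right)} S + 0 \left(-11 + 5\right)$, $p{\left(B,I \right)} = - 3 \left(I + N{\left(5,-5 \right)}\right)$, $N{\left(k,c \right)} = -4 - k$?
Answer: $- \frac{1}{936611} \approx -1.0677 \cdot 10^{-6}$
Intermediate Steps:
$p{\left(B,I \right)} = 27 - 3 I$ ($p{\left(B,I \right)} = - 3 \left(I - 9\right) = - 3 \left(-9 + I\right) = 27 - 3 I$)
$U{\left(d,S \right)} = - \frac{S \left(27 - 3 d\right)}{6}$ ($U{\left(d,S \right)} = - \frac{\left(27 - 3 d\right) S + 0 \left(-11 + 5\right)}{6} = - \frac{S \left(27 - 3 d\right) + 0 \left(-6\right)}{6} = - \frac{S \left(27 - 3 d\right) + 0}{6} = - \frac{S \left(27 - 3 d\right)}{6}$)
$\frac{1}{U{\left(-65,-396 \right)} - 951263} = \frac{1}{\frac{1}{2} \left(-396\right) \left(-9 - 65\right) - 951263} = \frac{1}{\frac{1}{2} \left(-396\right) \left(-74\right) - 951263} = \frac{1}{14652 - 951263} = \frac{1}{-936611} = - \frac{1}{936611}$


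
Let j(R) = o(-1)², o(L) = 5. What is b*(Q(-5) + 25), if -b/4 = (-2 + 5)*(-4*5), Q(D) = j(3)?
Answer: 12000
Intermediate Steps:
j(R) = 25 (j(R) = 5² = 25)
Q(D) = 25
b = 240 (b = -4*(-2 + 5)*(-4*5) = -12*(-20) = -4*(-60) = 240)
b*(Q(-5) + 25) = 240*(25 + 25) = 240*50 = 12000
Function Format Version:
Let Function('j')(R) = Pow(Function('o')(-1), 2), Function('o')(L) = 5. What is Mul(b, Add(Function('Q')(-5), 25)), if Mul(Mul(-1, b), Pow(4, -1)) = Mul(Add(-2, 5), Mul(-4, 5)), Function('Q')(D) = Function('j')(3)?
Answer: 12000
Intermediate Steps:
Function('j')(R) = 25 (Function('j')(R) = Pow(5, 2) = 25)
Function('Q')(D) = 25
b = 240 (b = Mul(-4, Mul(Add(-2, 5), Mul(-4, 5))) = Mul(-4, Mul(3, -20)) = Mul(-4, -60) = 240)
Mul(b, Add(Function('Q')(-5), 25)) = Mul(240, Add(25, 25)) = Mul(240, 50) = 12000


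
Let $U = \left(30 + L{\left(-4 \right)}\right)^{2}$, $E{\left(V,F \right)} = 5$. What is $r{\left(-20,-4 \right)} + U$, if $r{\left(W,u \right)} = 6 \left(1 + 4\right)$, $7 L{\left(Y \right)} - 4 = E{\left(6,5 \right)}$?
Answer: $\frac{49431}{49} \approx 1008.8$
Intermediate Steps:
$L{\left(Y \right)} = \frac{9}{7}$ ($L{\left(Y \right)} = \frac{4}{7} + \frac{1}{7} \cdot 5 = \frac{4}{7} + \frac{5}{7} = \frac{9}{7}$)
$U = \frac{47961}{49}$ ($U = \left(30 + \frac{9}{7}\right)^{2} = \left(\frac{219}{7}\right)^{2} = \frac{47961}{49} \approx 978.8$)
$r{\left(W,u \right)} = 30$ ($r{\left(W,u \right)} = 6 \cdot 5 = 30$)
$r{\left(-20,-4 \right)} + U = 30 + \frac{47961}{49} = \frac{49431}{49}$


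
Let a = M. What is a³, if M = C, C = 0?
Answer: 0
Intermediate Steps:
M = 0
a = 0
a³ = 0³ = 0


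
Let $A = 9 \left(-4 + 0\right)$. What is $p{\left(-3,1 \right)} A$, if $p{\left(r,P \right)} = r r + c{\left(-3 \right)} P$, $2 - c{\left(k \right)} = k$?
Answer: $-504$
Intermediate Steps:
$c{\left(k \right)} = 2 - k$
$A = -36$ ($A = 9 \left(-4\right) = -36$)
$p{\left(r,P \right)} = r^{2} + 5 P$ ($p{\left(r,P \right)} = r r + \left(2 - -3\right) P = r^{2} + \left(2 + 3\right) P = r^{2} + 5 P$)
$p{\left(-3,1 \right)} A = \left(\left(-3\right)^{2} + 5 \cdot 1\right) \left(-36\right) = \left(9 + 5\right) \left(-36\right) = 14 \left(-36\right) = -504$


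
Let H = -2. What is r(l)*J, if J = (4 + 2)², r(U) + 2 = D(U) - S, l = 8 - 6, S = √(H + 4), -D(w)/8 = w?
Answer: -648 - 36*√2 ≈ -698.91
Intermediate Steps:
D(w) = -8*w
S = √2 (S = √(-2 + 4) = √2 ≈ 1.4142)
l = 2
r(U) = -2 - √2 - 8*U (r(U) = -2 + (-8*U - √2) = -2 + (-√2 - 8*U) = -2 - √2 - 8*U)
J = 36 (J = 6² = 36)
r(l)*J = (-2 - √2 - 8*2)*36 = (-2 - √2 - 16)*36 = (-18 - √2)*36 = -648 - 36*√2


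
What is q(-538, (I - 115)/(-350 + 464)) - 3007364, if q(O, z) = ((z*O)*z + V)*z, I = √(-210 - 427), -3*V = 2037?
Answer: -556728412522/185193 - 26098387*I*√13/185193 ≈ -3.0062e+6 - 508.11*I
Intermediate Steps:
V = -679 (V = -⅓*2037 = -679)
I = 7*I*√13 (I = √(-637) = 7*I*√13 ≈ 25.239*I)
q(O, z) = z*(-679 + O*z²) (q(O, z) = ((z*O)*z - 679)*z = ((O*z)*z - 679)*z = (O*z² - 679)*z = (-679 + O*z²)*z = z*(-679 + O*z²))
q(-538, (I - 115)/(-350 + 464)) - 3007364 = ((7*I*√13 - 115)/(-350 + 464))*(-679 - 538*(7*I*√13 - 115)²/(-350 + 464)²) - 3007364 = ((-115 + 7*I*√13)/114)*(-679 - 538*(-115 + 7*I*√13)²/12996) - 3007364 = ((-115 + 7*I*√13)*(1/114))*(-679 - 538*(-115 + 7*I*√13)²/12996) - 3007364 = (-115/114 + 7*I*√13/114)*(-679 - 538*(-115/114 + 7*I*√13/114)²) - 3007364 = (-679 - 538*(-115/114 + 7*I*√13/114)²)*(-115/114 + 7*I*√13/114) - 3007364 = -3007364 + (-679 - 538*(-115/114 + 7*I*√13/114)²)*(-115/114 + 7*I*√13/114)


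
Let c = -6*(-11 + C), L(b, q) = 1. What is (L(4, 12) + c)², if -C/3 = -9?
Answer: 9025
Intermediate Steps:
C = 27 (C = -3*(-9) = 27)
c = -96 (c = -6*(-11 + 27) = -6*16 = -96)
(L(4, 12) + c)² = (1 - 96)² = (-95)² = 9025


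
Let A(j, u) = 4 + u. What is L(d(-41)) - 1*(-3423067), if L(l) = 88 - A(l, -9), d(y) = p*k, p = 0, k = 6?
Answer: 3423160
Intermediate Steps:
d(y) = 0 (d(y) = 0*6 = 0)
L(l) = 93 (L(l) = 88 - (4 - 9) = 88 - 1*(-5) = 88 + 5 = 93)
L(d(-41)) - 1*(-3423067) = 93 - 1*(-3423067) = 93 + 3423067 = 3423160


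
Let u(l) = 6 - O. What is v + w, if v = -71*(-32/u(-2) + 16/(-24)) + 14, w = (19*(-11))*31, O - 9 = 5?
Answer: -20105/3 ≈ -6701.7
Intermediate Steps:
O = 14 (O = 9 + 5 = 14)
u(l) = -8 (u(l) = 6 - 1*14 = 6 - 14 = -8)
w = -6479 (w = -209*31 = -6479)
v = -668/3 (v = -71*(-32/(-8) + 16/(-24)) + 14 = -71*(-32*(-⅛) + 16*(-1/24)) + 14 = -71*(4 - ⅔) + 14 = -71*10/3 + 14 = -710/3 + 14 = -668/3 ≈ -222.67)
v + w = -668/3 - 6479 = -20105/3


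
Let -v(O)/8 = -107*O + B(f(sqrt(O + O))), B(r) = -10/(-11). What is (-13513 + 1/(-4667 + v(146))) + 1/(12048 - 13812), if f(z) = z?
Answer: -31543866321223/2334334716 ≈ -13513.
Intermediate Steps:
B(r) = 10/11 (B(r) = -10*(-1/11) = 10/11)
v(O) = -80/11 + 856*O (v(O) = -8*(-107*O + 10/11) = -8*(10/11 - 107*O) = -80/11 + 856*O)
(-13513 + 1/(-4667 + v(146))) + 1/(12048 - 13812) = (-13513 + 1/(-4667 + (-80/11 + 856*146))) + 1/(12048 - 13812) = (-13513 + 1/(-4667 + (-80/11 + 124976))) + 1/(-1764) = (-13513 + 1/(-4667 + 1374656/11)) - 1/1764 = (-13513 + 1/(1323319/11)) - 1/1764 = (-13513 + 11/1323319) - 1/1764 = -17882009636/1323319 - 1/1764 = -31543866321223/2334334716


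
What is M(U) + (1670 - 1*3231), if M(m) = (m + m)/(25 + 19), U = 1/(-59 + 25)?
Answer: -1167629/748 ≈ -1561.0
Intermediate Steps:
U = -1/34 (U = 1/(-34) = -1/34 ≈ -0.029412)
M(m) = m/22 (M(m) = (2*m)/44 = (2*m)*(1/44) = m/22)
M(U) + (1670 - 1*3231) = (1/22)*(-1/34) + (1670 - 1*3231) = -1/748 + (1670 - 3231) = -1/748 - 1561 = -1167629/748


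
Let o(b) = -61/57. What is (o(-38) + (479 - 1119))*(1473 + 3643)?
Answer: -186943756/57 ≈ -3.2797e+6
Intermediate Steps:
o(b) = -61/57 (o(b) = -61*1/57 = -61/57)
(o(-38) + (479 - 1119))*(1473 + 3643) = (-61/57 + (479 - 1119))*(1473 + 3643) = (-61/57 - 640)*5116 = -36541/57*5116 = -186943756/57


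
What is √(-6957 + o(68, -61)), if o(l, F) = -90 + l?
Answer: I*√6979 ≈ 83.54*I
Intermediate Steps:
√(-6957 + o(68, -61)) = √(-6957 + (-90 + 68)) = √(-6957 - 22) = √(-6979) = I*√6979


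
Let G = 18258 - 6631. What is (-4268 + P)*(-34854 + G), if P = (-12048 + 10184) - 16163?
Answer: 517845965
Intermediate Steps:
P = -18027 (P = -1864 - 16163 = -18027)
G = 11627
(-4268 + P)*(-34854 + G) = (-4268 - 18027)*(-34854 + 11627) = -22295*(-23227) = 517845965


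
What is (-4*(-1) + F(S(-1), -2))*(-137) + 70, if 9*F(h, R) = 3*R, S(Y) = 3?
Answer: -1160/3 ≈ -386.67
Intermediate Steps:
F(h, R) = R/3 (F(h, R) = (3*R)/9 = R/3)
(-4*(-1) + F(S(-1), -2))*(-137) + 70 = (-4*(-1) + (⅓)*(-2))*(-137) + 70 = (4 - ⅔)*(-137) + 70 = (10/3)*(-137) + 70 = -1370/3 + 70 = -1160/3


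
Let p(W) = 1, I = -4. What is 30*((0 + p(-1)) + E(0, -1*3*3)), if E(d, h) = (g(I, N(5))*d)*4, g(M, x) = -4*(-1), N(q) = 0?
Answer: 30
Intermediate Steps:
g(M, x) = 4
E(d, h) = 16*d (E(d, h) = (4*d)*4 = 16*d)
30*((0 + p(-1)) + E(0, -1*3*3)) = 30*((0 + 1) + 16*0) = 30*(1 + 0) = 30*1 = 30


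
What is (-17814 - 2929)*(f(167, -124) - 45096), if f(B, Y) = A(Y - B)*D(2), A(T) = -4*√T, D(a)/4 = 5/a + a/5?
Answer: 935426328 + 4812376*I*√291/5 ≈ 9.3543e+8 + 1.6419e+7*I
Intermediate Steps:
D(a) = 20/a + 4*a/5 (D(a) = 4*(5/a + a/5) = 20/a + 4*a/5)
f(B, Y) = -232*√(Y - B)/5 (f(B, Y) = (-4*√(Y - B))*(20/2 + (⅘)*2) = (-4*√(Y - B))*(20*(½) + 8/5) = (-4*√(Y - B))*(10 + 8/5) = -4*√(Y - B)*(58/5) = -232*√(Y - B)/5)
(-17814 - 2929)*(f(167, -124) - 45096) = (-17814 - 2929)*(-232*√(-124 - 1*167)/5 - 45096) = -20743*(-232*√(-124 - 167)/5 - 45096) = -20743*(-232*I*√291/5 - 45096) = -20743*(-45096 - 232*I*√291/5) = 935426328 + 4812376*I*√291/5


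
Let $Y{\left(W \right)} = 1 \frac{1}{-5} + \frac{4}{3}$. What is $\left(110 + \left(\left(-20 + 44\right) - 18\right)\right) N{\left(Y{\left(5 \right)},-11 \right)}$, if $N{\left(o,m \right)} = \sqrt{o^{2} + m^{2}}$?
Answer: $\frac{116 \sqrt{27514}}{15} \approx 1282.8$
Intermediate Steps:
$Y{\left(W \right)} = \frac{17}{15}$ ($Y{\left(W \right)} = 1 \left(- \frac{1}{5}\right) + 4 \cdot \frac{1}{3} = - \frac{1}{5} + \frac{4}{3} = \frac{17}{15}$)
$N{\left(o,m \right)} = \sqrt{m^{2} + o^{2}}$
$\left(110 + \left(\left(-20 + 44\right) - 18\right)\right) N{\left(Y{\left(5 \right)},-11 \right)} = \left(110 + \left(\left(-20 + 44\right) - 18\right)\right) \sqrt{\left(-11\right)^{2} + \left(\frac{17}{15}\right)^{2}} = \left(110 + \left(24 - 18\right)\right) \sqrt{121 + \frac{289}{225}} = \left(110 + 6\right) \sqrt{\frac{27514}{225}} = 116 \frac{\sqrt{27514}}{15} = \frac{116 \sqrt{27514}}{15}$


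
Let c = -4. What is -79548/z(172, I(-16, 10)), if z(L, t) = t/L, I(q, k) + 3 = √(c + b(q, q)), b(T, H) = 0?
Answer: 41046768/13 + 27364512*I/13 ≈ 3.1574e+6 + 2.105e+6*I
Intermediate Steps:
I(q, k) = -3 + 2*I (I(q, k) = -3 + √(-4 + 0) = -3 + √(-4) = -3 + 2*I)
-79548/z(172, I(-16, 10)) = -(-41046768/13 - 27364512*I/13) = -79548*29584*(-3/172 - I/86)/13 = -2353348032*(-3/172 - I/86)/13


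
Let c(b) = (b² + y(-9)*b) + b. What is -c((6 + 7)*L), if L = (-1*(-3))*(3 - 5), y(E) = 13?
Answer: -4992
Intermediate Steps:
L = -6 (L = 3*(-2) = -6)
c(b) = b² + 14*b (c(b) = (b² + 13*b) + b = b² + 14*b)
-c((6 + 7)*L) = -(6 + 7)*(-6)*(14 + (6 + 7)*(-6)) = -13*(-6)*(14 + 13*(-6)) = -(-78)*(14 - 78) = -(-78)*(-64) = -1*4992 = -4992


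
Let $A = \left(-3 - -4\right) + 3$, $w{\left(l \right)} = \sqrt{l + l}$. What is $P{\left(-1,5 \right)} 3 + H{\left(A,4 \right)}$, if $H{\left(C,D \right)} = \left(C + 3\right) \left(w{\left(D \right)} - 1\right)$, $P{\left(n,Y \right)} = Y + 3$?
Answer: $17 + 14 \sqrt{2} \approx 36.799$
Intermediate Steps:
$P{\left(n,Y \right)} = 3 + Y$
$w{\left(l \right)} = \sqrt{2} \sqrt{l}$ ($w{\left(l \right)} = \sqrt{2 l} = \sqrt{2} \sqrt{l}$)
$A = 4$ ($A = \left(-3 + 4\right) + 3 = 1 + 3 = 4$)
$H{\left(C,D \right)} = \left(-1 + \sqrt{2} \sqrt{D}\right) \left(3 + C\right)$ ($H{\left(C,D \right)} = \left(C + 3\right) \left(\sqrt{2} \sqrt{D} - 1\right) = \left(3 + C\right) \left(-1 + \sqrt{2} \sqrt{D}\right) = \left(-1 + \sqrt{2} \sqrt{D}\right) \left(3 + C\right)$)
$P{\left(-1,5 \right)} 3 + H{\left(A,4 \right)} = \left(3 + 5\right) 3 + \left(-3 - 4 + 3 \sqrt{2} \sqrt{4} + 4 \sqrt{2} \sqrt{4}\right) = 8 \cdot 3 + \left(-3 - 4 + 3 \sqrt{2} \cdot 2 + 4 \sqrt{2} \cdot 2\right) = 24 + \left(-3 - 4 + 6 \sqrt{2} + 8 \sqrt{2}\right) = 24 - \left(7 - 14 \sqrt{2}\right) = 17 + 14 \sqrt{2}$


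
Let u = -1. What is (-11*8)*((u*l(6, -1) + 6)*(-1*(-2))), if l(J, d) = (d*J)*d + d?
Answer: -176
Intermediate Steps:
l(J, d) = d + J*d² (l(J, d) = (J*d)*d + d = J*d² + d = d + J*d²)
(-11*8)*((u*l(6, -1) + 6)*(-1*(-2))) = (-11*8)*((-(-1)*(1 + 6*(-1)) + 6)*(-1*(-2))) = -88*(-(-1)*(1 - 6) + 6)*2 = -88*(-(-1)*(-5) + 6)*2 = -88*(-1*5 + 6)*2 = -88*(-5 + 6)*2 = -88*2 = -176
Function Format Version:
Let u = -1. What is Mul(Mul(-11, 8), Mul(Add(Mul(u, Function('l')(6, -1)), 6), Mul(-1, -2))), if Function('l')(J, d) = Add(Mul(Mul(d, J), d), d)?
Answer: -176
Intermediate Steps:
Function('l')(J, d) = Add(d, Mul(J, Pow(d, 2))) (Function('l')(J, d) = Add(Mul(Mul(J, d), d), d) = Add(Mul(J, Pow(d, 2)), d) = Add(d, Mul(J, Pow(d, 2))))
Mul(Mul(-11, 8), Mul(Add(Mul(u, Function('l')(6, -1)), 6), Mul(-1, -2))) = Mul(Mul(-11, 8), Mul(Add(Mul(-1, Mul(-1, Add(1, Mul(6, -1)))), 6), Mul(-1, -2))) = Mul(-88, Mul(Add(Mul(-1, Mul(-1, Add(1, -6))), 6), 2)) = Mul(-88, Mul(Add(Mul(-1, Mul(-1, -5)), 6), 2)) = Mul(-88, Mul(Add(Mul(-1, 5), 6), 2)) = Mul(-88, Mul(Add(-5, 6), 2)) = Mul(-88, Mul(1, 2)) = Mul(-88, 2) = -176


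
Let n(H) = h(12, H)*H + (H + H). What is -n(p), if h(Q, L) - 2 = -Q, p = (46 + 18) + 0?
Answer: 512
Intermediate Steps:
p = 64 (p = 64 + 0 = 64)
h(Q, L) = 2 - Q
n(H) = -8*H (n(H) = (2 - 1*12)*H + (H + H) = (2 - 12)*H + 2*H = -10*H + 2*H = -8*H)
-n(p) = -(-8)*64 = -1*(-512) = 512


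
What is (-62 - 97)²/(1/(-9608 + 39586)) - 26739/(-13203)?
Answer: 1111800893977/1467 ≈ 7.5787e+8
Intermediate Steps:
(-62 - 97)²/(1/(-9608 + 39586)) - 26739/(-13203) = (-159)²/(1/29978) - 26739*(-1/13203) = 25281/(1/29978) + 2971/1467 = 25281*29978 + 2971/1467 = 757873818 + 2971/1467 = 1111800893977/1467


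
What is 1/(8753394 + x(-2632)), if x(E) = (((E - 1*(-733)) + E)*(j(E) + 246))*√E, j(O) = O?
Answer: 4376697/153848424336012914 - 5405483*I*√658/76924212168006457 ≈ 2.8448e-11 - 1.8025e-9*I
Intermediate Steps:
x(E) = √E*(246 + E)*(733 + 2*E) (x(E) = (((E - 1*(-733)) + E)*(E + 246))*√E = (((E + 733) + E)*(246 + E))*√E = (((733 + E) + E)*(246 + E))*√E = ((733 + 2*E)*(246 + E))*√E = ((246 + E)*(733 + 2*E))*√E = √E*(246 + E)*(733 + 2*E))
1/(8753394 + x(-2632)) = 1/(8753394 + √(-2632)*(180318 + 2*(-2632)² + 1225*(-2632))) = 1/(8753394 + (2*I*√658)*(180318 + 2*6927424 - 3224200)) = 1/(8753394 + (2*I*√658)*(180318 + 13854848 - 3224200)) = 1/(8753394 + (2*I*√658)*10810966) = 1/(8753394 + 21621932*I*√658)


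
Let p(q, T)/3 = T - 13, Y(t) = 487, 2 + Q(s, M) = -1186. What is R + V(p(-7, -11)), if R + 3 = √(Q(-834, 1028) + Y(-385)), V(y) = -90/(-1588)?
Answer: -2337/794 + I*√701 ≈ -2.9433 + 26.476*I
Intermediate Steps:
Q(s, M) = -1188 (Q(s, M) = -2 - 1186 = -1188)
p(q, T) = -39 + 3*T (p(q, T) = 3*(T - 13) = 3*(-13 + T) = -39 + 3*T)
V(y) = 45/794 (V(y) = -90*(-1/1588) = 45/794)
R = -3 + I*√701 (R = -3 + √(-1188 + 487) = -3 + √(-701) = -3 + I*√701 ≈ -3.0 + 26.476*I)
R + V(p(-7, -11)) = (-3 + I*√701) + 45/794 = -2337/794 + I*√701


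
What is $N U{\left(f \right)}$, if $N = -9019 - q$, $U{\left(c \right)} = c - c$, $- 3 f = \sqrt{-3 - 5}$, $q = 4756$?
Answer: $0$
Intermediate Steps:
$f = - \frac{2 i \sqrt{2}}{3}$ ($f = - \frac{\sqrt{-3 - 5}}{3} = - \frac{\sqrt{-8}}{3} = - \frac{2 i \sqrt{2}}{3} \approx - 0.94281 i$)
$U{\left(c \right)} = 0$
$N = -13775$ ($N = -9019 - 4756 = -13775$)
$N U{\left(f \right)} = \left(-13775\right) 0 = 0$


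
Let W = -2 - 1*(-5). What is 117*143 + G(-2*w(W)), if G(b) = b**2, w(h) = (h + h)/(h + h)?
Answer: 16735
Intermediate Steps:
W = 3 (W = -2 + 5 = 3)
w(h) = 1 (w(h) = (2*h)/((2*h)) = (2*h)*(1/(2*h)) = 1)
117*143 + G(-2*w(W)) = 117*143 + (-2*1)**2 = 16731 + (-2)**2 = 16731 + 4 = 16735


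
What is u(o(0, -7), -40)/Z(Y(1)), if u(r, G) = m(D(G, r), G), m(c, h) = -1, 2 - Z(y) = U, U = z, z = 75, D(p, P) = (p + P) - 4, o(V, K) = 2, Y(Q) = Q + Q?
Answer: 1/73 ≈ 0.013699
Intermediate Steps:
Y(Q) = 2*Q
D(p, P) = -4 + P + p (D(p, P) = (P + p) - 4 = -4 + P + p)
U = 75
Z(y) = -73 (Z(y) = 2 - 1*75 = 2 - 75 = -73)
u(r, G) = -1
u(o(0, -7), -40)/Z(Y(1)) = -1/(-73) = -1*(-1/73) = 1/73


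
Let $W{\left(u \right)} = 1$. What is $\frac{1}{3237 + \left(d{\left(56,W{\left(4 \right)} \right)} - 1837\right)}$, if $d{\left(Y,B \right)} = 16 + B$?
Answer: $\frac{1}{1417} \approx 0.00070572$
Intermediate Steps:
$\frac{1}{3237 + \left(d{\left(56,W{\left(4 \right)} \right)} - 1837\right)} = \frac{1}{3237 + \left(\left(16 + 1\right) - 1837\right)} = \frac{1}{3237 + \left(17 - 1837\right)} = \frac{1}{3237 - 1820} = \frac{1}{1417}$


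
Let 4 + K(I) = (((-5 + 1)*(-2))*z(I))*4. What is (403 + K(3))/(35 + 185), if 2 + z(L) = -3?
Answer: 239/220 ≈ 1.0864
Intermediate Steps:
z(L) = -5 (z(L) = -2 - 3 = -5)
K(I) = -164 (K(I) = -4 + (((-5 + 1)*(-2))*(-5))*4 = -4 + (-4*(-2)*(-5))*4 = -4 + (8*(-5))*4 = -4 - 40*4 = -4 - 160 = -164)
(403 + K(3))/(35 + 185) = (403 - 164)/(35 + 185) = 239/220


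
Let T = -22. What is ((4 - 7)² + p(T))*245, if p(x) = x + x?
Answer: -8575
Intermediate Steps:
p(x) = 2*x
((4 - 7)² + p(T))*245 = ((4 - 7)² + 2*(-22))*245 = ((-3)² - 44)*245 = (9 - 44)*245 = -35*245 = -8575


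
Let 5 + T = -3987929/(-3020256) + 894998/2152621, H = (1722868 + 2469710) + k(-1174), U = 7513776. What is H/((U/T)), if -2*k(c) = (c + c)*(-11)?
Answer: -5543203535682000607/3053160180293730336 ≈ -1.8156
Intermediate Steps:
k(c) = 11*c (k(c) = -(c + c)*(-11)/2 = -2*c*(-11)/2 = -(-11)*c = 11*c)
H = 4179664 (H = (1722868 + 2469710) + 11*(-1174) = 4192578 - 12914 = 4179664)
T = -21219709663483/6501466490976 (T = -5 + (-3987929/(-3020256) + 894998/2152621) = -5 + (-3987929*(-1/3020256) + 894998*(1/2152621)) = -5 + (3987929/3020256 + 894998/2152621) = -5 + 11287622791397/6501466490976 = -21219709663483/6501466490976 ≈ -3.2638)
H/((U/T)) = 4179664/((7513776/(-21219709663483/6501466490976))) = 4179664/((7513776*(-6501466490976/21219709663483))) = 4179664/(-48850562884699685376/21219709663483) = 4179664*(-21219709663483/48850562884699685376) = -5543203535682000607/3053160180293730336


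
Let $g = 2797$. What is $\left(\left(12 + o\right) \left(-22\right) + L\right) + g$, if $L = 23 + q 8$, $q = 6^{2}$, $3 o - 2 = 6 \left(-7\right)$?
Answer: $\frac{9412}{3} \approx 3137.3$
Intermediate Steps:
$o = - \frac{40}{3}$ ($o = \frac{2}{3} + \frac{6 \left(-7\right)}{3} = \frac{2}{3} + \frac{1}{3} \left(-42\right) = \frac{2}{3} - 14 = - \frac{40}{3} \approx -13.333$)
$q = 36$
$L = 311$ ($L = 23 + 36 \cdot 8 = 23 + 288 = 311$)
$\left(\left(12 + o\right) \left(-22\right) + L\right) + g = \left(\left(12 - \frac{40}{3}\right) \left(-22\right) + 311\right) + 2797 = \left(\left(- \frac{4}{3}\right) \left(-22\right) + 311\right) + 2797 = \left(\frac{88}{3} + 311\right) + 2797 = \frac{1021}{3} + 2797 = \frac{9412}{3}$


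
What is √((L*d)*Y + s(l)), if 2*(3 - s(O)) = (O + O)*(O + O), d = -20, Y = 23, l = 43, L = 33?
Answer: 5*I*√755 ≈ 137.39*I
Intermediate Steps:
s(O) = 3 - 2*O² (s(O) = 3 - (O + O)*(O + O)/2 = 3 - 2*O*2*O/2 = 3 - 2*O²)
√((L*d)*Y + s(l)) = √((33*(-20))*23 + (3 - 2*43²)) = √(-660*23 + (3 - 2*1849)) = √(-15180 + (3 - 3698)) = √(-15180 - 3695) = √(-18875) = 5*I*√755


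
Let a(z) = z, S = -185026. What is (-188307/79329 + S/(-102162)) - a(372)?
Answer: -503233358506/1350734883 ≈ -372.56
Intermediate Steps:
(-188307/79329 + S/(-102162)) - a(372) = (-188307/79329 - 185026/(-102162)) - 1*372 = (-188307*1/79329 - 185026*(-1/102162)) - 372 = (-62769/26443 + 92513/51081) - 372 = -759982030/1350734883 - 372 = -503233358506/1350734883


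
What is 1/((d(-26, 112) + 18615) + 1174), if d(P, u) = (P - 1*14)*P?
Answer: 1/20829 ≈ 4.8010e-5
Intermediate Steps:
d(P, u) = P*(-14 + P) (d(P, u) = (P - 14)*P = (-14 + P)*P = P*(-14 + P))
1/((d(-26, 112) + 18615) + 1174) = 1/((-26*(-14 - 26) + 18615) + 1174) = 1/((-26*(-40) + 18615) + 1174) = 1/((1040 + 18615) + 1174) = 1/(19655 + 1174) = 1/20829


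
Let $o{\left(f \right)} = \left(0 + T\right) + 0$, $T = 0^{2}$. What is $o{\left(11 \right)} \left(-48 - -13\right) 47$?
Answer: $0$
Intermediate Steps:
$T = 0$
$o{\left(f \right)} = 0$ ($o{\left(f \right)} = \left(0 + 0\right) + 0 = 0 + 0 = 0$)
$o{\left(11 \right)} \left(-48 - -13\right) 47 = 0 \left(-48 - -13\right) 47 = 0 \left(-48 + 13\right) 47 = 0 \left(-35\right) 47 = 0 \cdot 47 = 0$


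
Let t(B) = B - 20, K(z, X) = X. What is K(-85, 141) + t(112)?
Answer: 233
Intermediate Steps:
t(B) = -20 + B
K(-85, 141) + t(112) = 141 + (-20 + 112) = 141 + 92 = 233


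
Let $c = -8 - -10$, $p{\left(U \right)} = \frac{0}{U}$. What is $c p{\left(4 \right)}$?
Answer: $0$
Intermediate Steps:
$p{\left(U \right)} = 0$
$c = 2$ ($c = -8 + 10 = 2$)
$c p{\left(4 \right)} = 2 \cdot 0 = 0$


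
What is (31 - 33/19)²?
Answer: 309136/361 ≈ 856.33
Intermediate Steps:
(31 - 33/19)² = (556/19)² = 309136/361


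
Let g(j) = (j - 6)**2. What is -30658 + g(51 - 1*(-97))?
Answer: -10494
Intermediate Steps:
g(j) = (-6 + j)**2
-30658 + g(51 - 1*(-97)) = -30658 + (-6 + (51 - 1*(-97)))**2 = -30658 + (-6 + (51 + 97))**2 = -30658 + (-6 + 148)**2 = -30658 + 142**2 = -30658 + 20164 = -10494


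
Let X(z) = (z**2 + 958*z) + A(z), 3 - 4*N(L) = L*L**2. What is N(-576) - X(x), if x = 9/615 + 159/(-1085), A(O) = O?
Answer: 378177595889912859/7915660900 ≈ 4.7776e+7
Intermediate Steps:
N(L) = 3/4 - L**3/4 (N(L) = 3/4 - L*L**2/4 = 3/4 - L**3/4)
x = -5868/44485 (x = 9*(1/615) + 159*(-1/1085) = 3/205 - 159/1085 = -5868/44485 ≈ -0.13191)
X(z) = z**2 + 959*z (X(z) = (z**2 + 958*z) + z = z**2 + 959*z)
N(-576) - X(x) = (3/4 - 1/4*(-576)**3) - (-5868)*(959 - 5868/44485)/44485 = (3/4 - 1/4*(-191102976)) - (-5868)*42655247/(44485*44485) = (3/4 + 47775744) - 1*(-250300989396/1978915225) = 191102979/4 + 250300989396/1978915225 = 378177595889912859/7915660900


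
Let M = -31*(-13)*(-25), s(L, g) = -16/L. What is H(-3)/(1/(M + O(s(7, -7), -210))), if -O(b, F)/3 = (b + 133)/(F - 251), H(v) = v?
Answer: 97527840/3227 ≈ 30222.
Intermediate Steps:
O(b, F) = -3*(133 + b)/(-251 + F) (O(b, F) = -3*(b + 133)/(F - 251) = -3*(133 + b)/(-251 + F))
M = -10075 (M = 403*(-25) = -10075)
H(-3)/(1/(M + O(s(7, -7), -210))) = -(-30225 + 9*(-133 - (-16)/7)/(-251 - 210)) = -3/(1/(-10075 + 3*(-133 - (-16)/7)/(-461))) = -3/(1/(-10075 + 3*(-1/461)*(-133 - 1*(-16/7)))) = -3/(1/(-10075 + 3*(-1/461)*(-133 + 16/7))) = -3/(1/(-10075 + 3*(-1/461)*(-915/7))) = -3/(1/(-10075 + 2745/3227)) = -3/(1/(-32509280/3227)) = -3/(-3227/32509280) = -3*(-32509280/3227) = 97527840/3227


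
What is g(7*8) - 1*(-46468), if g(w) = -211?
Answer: 46257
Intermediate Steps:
g(7*8) - 1*(-46468) = -211 - 1*(-46468) = -211 + 46468 = 46257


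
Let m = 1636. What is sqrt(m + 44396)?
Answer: 4*sqrt(2877) ≈ 214.55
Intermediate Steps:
sqrt(m + 44396) = sqrt(1636 + 44396) = sqrt(46032) = 4*sqrt(2877)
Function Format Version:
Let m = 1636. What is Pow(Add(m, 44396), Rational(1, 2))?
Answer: Mul(4, Pow(2877, Rational(1, 2))) ≈ 214.55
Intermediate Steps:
Pow(Add(m, 44396), Rational(1, 2)) = Pow(Add(1636, 44396), Rational(1, 2)) = Pow(46032, Rational(1, 2)) = Mul(4, Pow(2877, Rational(1, 2)))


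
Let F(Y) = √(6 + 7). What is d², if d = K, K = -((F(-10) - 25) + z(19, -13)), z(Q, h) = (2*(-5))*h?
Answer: (105 + √13)² ≈ 11795.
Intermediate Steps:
z(Q, h) = -10*h
F(Y) = √13
K = -105 - √13 (K = -((√13 - 25) - 10*(-13)) = -((-25 + √13) + 130) = -(105 + √13) = -105 - √13 ≈ -108.61)
d = -105 - √13 ≈ -108.61
d² = (-105 - √13)²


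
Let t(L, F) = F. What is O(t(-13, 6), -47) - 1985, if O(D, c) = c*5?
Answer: -2220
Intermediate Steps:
O(D, c) = 5*c
O(t(-13, 6), -47) - 1985 = 5*(-47) - 1985 = -235 - 1985 = -2220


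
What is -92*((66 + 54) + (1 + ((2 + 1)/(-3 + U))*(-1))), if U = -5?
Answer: -22333/2 ≈ -11167.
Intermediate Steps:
-92*((66 + 54) + (1 + ((2 + 1)/(-3 + U))*(-1))) = -92*((66 + 54) + (1 + ((2 + 1)/(-3 - 5))*(-1))) = -92*(120 + (1 + (3/(-8))*(-1))) = -92*(120 + (1 + (3*(-1/8))*(-1))) = -92*(120 + (1 - 3/8*(-1))) = -92*(120 + (1 + 3/8)) = -92*(120 + 11/8) = -92*971/8 = -22333/2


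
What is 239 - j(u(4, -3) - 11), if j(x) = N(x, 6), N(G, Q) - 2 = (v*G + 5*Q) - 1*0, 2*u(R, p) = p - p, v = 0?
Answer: 207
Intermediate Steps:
u(R, p) = 0 (u(R, p) = (p - p)/2 = (½)*0 = 0)
N(G, Q) = 2 + 5*Q (N(G, Q) = 2 + ((0*G + 5*Q) - 1*0) = 2 + ((0 + 5*Q) + 0) = 2 + (5*Q + 0) = 2 + 5*Q)
j(x) = 32 (j(x) = 2 + 5*6 = 2 + 30 = 32)
239 - j(u(4, -3) - 11) = 239 - 1*32 = 239 - 32 = 207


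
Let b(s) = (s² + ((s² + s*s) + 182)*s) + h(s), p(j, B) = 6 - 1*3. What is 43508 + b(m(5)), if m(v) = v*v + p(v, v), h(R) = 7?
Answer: 93299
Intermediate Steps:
p(j, B) = 3 (p(j, B) = 6 - 3 = 3)
m(v) = 3 + v² (m(v) = v*v + 3 = v² + 3 = 3 + v²)
b(s) = 7 + s² + s*(182 + 2*s²) (b(s) = (s² + ((s² + s*s) + 182)*s) + 7 = (s² + ((s² + s²) + 182)*s) + 7 = (s² + (2*s² + 182)*s) + 7 = (s² + (182 + 2*s²)*s) + 7 = (s² + s*(182 + 2*s²)) + 7 = 7 + s² + s*(182 + 2*s²))
43508 + b(m(5)) = 43508 + (7 + (3 + 5²)² + 2*(3 + 5²)³ + 182*(3 + 5²)) = 43508 + (7 + (3 + 25)² + 2*(3 + 25)³ + 182*(3 + 25)) = 43508 + (7 + 28² + 2*28³ + 182*28) = 43508 + (7 + 784 + 2*21952 + 5096) = 43508 + (7 + 784 + 43904 + 5096) = 43508 + 49791 = 93299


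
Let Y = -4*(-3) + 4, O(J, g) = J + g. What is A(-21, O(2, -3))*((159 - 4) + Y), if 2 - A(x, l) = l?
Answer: 513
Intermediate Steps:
A(x, l) = 2 - l
Y = 16 (Y = 12 + 4 = 16)
A(-21, O(2, -3))*((159 - 4) + Y) = (2 - (2 - 3))*((159 - 4) + 16) = (2 - 1*(-1))*(155 + 16) = (2 + 1)*171 = 3*171 = 513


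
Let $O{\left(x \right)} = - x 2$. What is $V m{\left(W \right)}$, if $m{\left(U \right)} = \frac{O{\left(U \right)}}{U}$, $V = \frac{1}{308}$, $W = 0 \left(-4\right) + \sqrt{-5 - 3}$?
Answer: $- \frac{1}{154} \approx -0.0064935$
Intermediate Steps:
$W = 2 i \sqrt{2}$ ($W = 0 + \sqrt{-8} = 0 + 2 i \sqrt{2} = 2 i \sqrt{2} \approx 2.8284 i$)
$O{\left(x \right)} = - 2 x$
$V = \frac{1}{308} \approx 0.0032468$
$m{\left(U \right)} = -2$ ($m{\left(U \right)} = \frac{\left(-2\right) U}{U} = -2$)
$V m{\left(W \right)} = \frac{1}{308} \left(-2\right) = - \frac{1}{154}$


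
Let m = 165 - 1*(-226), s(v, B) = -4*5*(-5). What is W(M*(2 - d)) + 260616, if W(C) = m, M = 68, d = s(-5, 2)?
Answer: 261007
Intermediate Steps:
s(v, B) = 100 (s(v, B) = -20*(-5) = 100)
d = 100
m = 391 (m = 165 + 226 = 391)
W(C) = 391
W(M*(2 - d)) + 260616 = 391 + 260616 = 261007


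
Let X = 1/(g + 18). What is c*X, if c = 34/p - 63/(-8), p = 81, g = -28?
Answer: -1075/1296 ≈ -0.82948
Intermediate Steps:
X = -1/10 (X = 1/(-28 + 18) = 1/(-10) = -1/10 ≈ -0.10000)
c = 5375/648 (c = 34/81 - 63/(-8) = 34*(1/81) - 63*(-1/8) = 34/81 + 63/8 = 5375/648 ≈ 8.2948)
c*X = (5375/648)*(-1/10) = -1075/1296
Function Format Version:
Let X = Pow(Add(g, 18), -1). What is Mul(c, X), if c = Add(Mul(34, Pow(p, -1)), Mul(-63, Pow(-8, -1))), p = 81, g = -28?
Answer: Rational(-1075, 1296) ≈ -0.82948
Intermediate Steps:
X = Rational(-1, 10) (X = Pow(Add(-28, 18), -1) = Pow(-10, -1) = Rational(-1, 10) ≈ -0.10000)
c = Rational(5375, 648) (c = Add(Mul(34, Pow(81, -1)), Mul(-63, Pow(-8, -1))) = Add(Mul(34, Rational(1, 81)), Mul(-63, Rational(-1, 8))) = Add(Rational(34, 81), Rational(63, 8)) = Rational(5375, 648) ≈ 8.2948)
Mul(c, X) = Mul(Rational(5375, 648), Rational(-1, 10)) = Rational(-1075, 1296)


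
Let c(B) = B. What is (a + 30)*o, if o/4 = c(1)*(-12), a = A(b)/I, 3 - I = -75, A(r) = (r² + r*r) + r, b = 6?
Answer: -1488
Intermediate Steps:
A(r) = r + 2*r² (A(r) = (r² + r²) + r = 2*r² + r = r + 2*r²)
I = 78 (I = 3 - 1*(-75) = 3 + 75 = 78)
a = 1 (a = (6*(1 + 2*6))/78 = (6*(1 + 12))*(1/78) = (6*13)*(1/78) = 78*(1/78) = 1)
o = -48 (o = 4*(1*(-12)) = 4*(-12) = -48)
(a + 30)*o = (1 + 30)*(-48) = 31*(-48) = -1488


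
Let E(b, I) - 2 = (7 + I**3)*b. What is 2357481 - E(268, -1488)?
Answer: 882967556499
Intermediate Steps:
E(b, I) = 2 + b*(7 + I**3) (E(b, I) = 2 + (7 + I**3)*b = 2 + b*(7 + I**3))
2357481 - E(268, -1488) = 2357481 - (2 + 7*268 + 268*(-1488)**3) = 2357481 - (2 + 1876 + 268*(-3294646272)) = 2357481 - (2 + 1876 - 882965200896) = 2357481 - 1*(-882965199018) = 2357481 + 882965199018 = 882967556499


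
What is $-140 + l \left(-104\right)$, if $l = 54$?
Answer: $-5756$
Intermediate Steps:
$-140 + l \left(-104\right) = -140 + 54 \left(-104\right) = -140 - 5616 = -5756$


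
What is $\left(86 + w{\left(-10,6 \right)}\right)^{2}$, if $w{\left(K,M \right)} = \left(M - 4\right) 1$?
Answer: $7744$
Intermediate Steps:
$w{\left(K,M \right)} = -4 + M$ ($w{\left(K,M \right)} = \left(-4 + M\right) 1 = -4 + M$)
$\left(86 + w{\left(-10,6 \right)}\right)^{2} = \left(86 + \left(-4 + 6\right)\right)^{2} = \left(86 + 2\right)^{2} = 88^{2} = 7744$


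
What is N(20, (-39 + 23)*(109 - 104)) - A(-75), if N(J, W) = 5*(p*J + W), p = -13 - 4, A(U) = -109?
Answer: -1991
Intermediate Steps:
p = -17
N(J, W) = -85*J + 5*W (N(J, W) = 5*(-17*J + W) = 5*(W - 17*J) = -85*J + 5*W)
N(20, (-39 + 23)*(109 - 104)) - A(-75) = (-85*20 + 5*((-39 + 23)*(109 - 104))) - 1*(-109) = (-1700 + 5*(-16*5)) + 109 = (-1700 + 5*(-80)) + 109 = (-1700 - 400) + 109 = -2100 + 109 = -1991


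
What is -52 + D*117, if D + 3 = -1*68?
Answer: -8359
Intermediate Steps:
D = -71 (D = -3 - 1*68 = -3 - 68 = -71)
-52 + D*117 = -52 - 71*117 = -52 - 8307 = -8359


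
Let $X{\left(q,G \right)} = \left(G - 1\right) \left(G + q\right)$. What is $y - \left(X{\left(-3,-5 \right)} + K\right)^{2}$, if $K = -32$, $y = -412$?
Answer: $-668$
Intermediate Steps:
$X{\left(q,G \right)} = \left(-1 + G\right) \left(G + q\right)$
$y - \left(X{\left(-3,-5 \right)} + K\right)^{2} = -412 - \left(\left(\left(-5\right)^{2} - -5 - -3 - -15\right) - 32\right)^{2} = -412 - \left(\left(25 + 5 + 3 + 15\right) - 32\right)^{2} = -412 - \left(48 - 32\right)^{2} = -412 - 16^{2} = -412 - 256 = -668$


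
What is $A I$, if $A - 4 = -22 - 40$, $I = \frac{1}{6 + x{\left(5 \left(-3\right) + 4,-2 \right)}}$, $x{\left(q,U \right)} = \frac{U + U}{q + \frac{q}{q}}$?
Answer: $- \frac{145}{16} \approx -9.0625$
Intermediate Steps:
$x{\left(q,U \right)} = \frac{2 U}{1 + q}$ ($x{\left(q,U \right)} = \frac{2 U}{q + 1} = \frac{2 U}{1 + q}$)
$I = \frac{5}{32}$ ($I = \frac{1}{6 + 2 \left(-2\right) \frac{1}{1 + \left(5 \left(-3\right) + 4\right)}} = \frac{1}{6 + 2 \left(-2\right) \frac{1}{1 + \left(-15 + 4\right)}} = \frac{1}{6 + 2 \left(-2\right) \frac{1}{1 - 11}} = \frac{1}{6 + 2 \left(-2\right) \frac{1}{-10}} = \frac{1}{6 + 2 \left(-2\right) \left(- \frac{1}{10}\right)} = \frac{1}{6 + \frac{2}{5}} = \frac{1}{\frac{32}{5}} = \frac{5}{32} \approx 0.15625$)
$A = -58$ ($A = 4 - 62 = -58$)
$A I = \left(-58\right) \frac{5}{32} = - \frac{145}{16}$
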